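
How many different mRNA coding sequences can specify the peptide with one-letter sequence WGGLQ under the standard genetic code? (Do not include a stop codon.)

192

Trp: 1 codon.
Gly: 4 codons.
Gly: 4 codons.
Leu: 6 codons.
Gln: 2 codons.
1 × 4 × 4 × 6 × 2 = 192.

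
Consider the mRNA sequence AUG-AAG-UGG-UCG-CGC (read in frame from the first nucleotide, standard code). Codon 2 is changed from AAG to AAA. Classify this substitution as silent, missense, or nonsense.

Position 6 falls in codon 2: AAG → Lys.
After the substitution the codon is AAA → Lys.
Both encode Lys, so the change is synonymous.

silent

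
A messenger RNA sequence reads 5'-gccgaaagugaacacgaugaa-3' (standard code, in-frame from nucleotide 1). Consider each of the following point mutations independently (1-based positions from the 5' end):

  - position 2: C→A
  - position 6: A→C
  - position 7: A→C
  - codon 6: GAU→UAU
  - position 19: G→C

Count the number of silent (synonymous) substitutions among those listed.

Codon 1: GCC (Ala) → GAC (Asp) — missense.
Codon 2: GAA (Glu) → GAC (Asp) — missense.
Codon 3: AGU (Ser) → CGU (Arg) — missense.
Codon 6: GAU (Asp) → UAU (Tyr) — missense.
Codon 7: GAA (Glu) → CAA (Gln) — missense.
Synonymous: 0 of 5.

0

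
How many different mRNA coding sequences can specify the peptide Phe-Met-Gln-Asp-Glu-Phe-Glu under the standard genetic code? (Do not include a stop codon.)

Phe: 2 codons.
Met: 1 codon.
Gln: 2 codons.
Asp: 2 codons.
Glu: 2 codons.
Phe: 2 codons.
Glu: 2 codons.
2 × 1 × 2 × 2 × 2 × 2 × 2 = 64.

64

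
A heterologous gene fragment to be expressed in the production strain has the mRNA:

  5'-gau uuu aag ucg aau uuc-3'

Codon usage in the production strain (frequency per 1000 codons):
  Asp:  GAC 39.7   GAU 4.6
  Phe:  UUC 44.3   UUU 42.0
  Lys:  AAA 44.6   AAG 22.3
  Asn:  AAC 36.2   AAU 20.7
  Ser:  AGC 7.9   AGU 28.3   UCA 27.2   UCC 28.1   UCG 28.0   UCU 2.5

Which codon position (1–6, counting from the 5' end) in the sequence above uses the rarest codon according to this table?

1

Codon 1 GAU (Asp): 4.6 per 1000.
Codon 2 UUU (Phe): 42.0 per 1000.
Codon 3 AAG (Lys): 22.3 per 1000.
Codon 4 UCG (Ser): 28.0 per 1000.
Codon 5 AAU (Asn): 20.7 per 1000.
Codon 6 UUC (Phe): 44.3 per 1000.
Lowest frequency is 4.6 at codon 1.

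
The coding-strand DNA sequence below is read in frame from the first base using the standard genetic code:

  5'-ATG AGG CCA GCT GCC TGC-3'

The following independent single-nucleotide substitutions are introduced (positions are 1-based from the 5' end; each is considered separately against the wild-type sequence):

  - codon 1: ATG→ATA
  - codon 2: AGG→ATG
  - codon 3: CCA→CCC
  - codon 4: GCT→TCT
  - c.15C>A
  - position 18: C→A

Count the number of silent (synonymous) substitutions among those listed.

2

Codon 1: ATG (Met) → ATA (Ile) — missense.
Codon 2: AGG (Arg) → ATG (Met) — missense.
Codon 3: CCA (Pro) → CCC (Pro) — synonymous.
Codon 4: GCT (Ala) → TCT (Ser) — missense.
Codon 5: GCC (Ala) → GCA (Ala) — synonymous.
Codon 6: TGC (Cys) → TGA (Stop) — nonsense.
Synonymous: 2 of 6.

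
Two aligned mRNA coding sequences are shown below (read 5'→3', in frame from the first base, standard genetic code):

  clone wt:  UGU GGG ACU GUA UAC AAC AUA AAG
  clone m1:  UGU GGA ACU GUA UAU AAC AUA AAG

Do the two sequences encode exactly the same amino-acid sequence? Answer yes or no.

Codon 1: UGU Cys / UGU Cys — identical.
Codon 2: GGG Gly / GGA Gly — synonymous.
Codon 3: ACU Thr / ACU Thr — identical.
Codon 4: GUA Val / GUA Val — identical.
Codon 5: UAC Tyr / UAU Tyr — synonymous.
Codon 6: AAC Asn / AAC Asn — identical.
Codon 7: AUA Ile / AUA Ile — identical.
Codon 8: AAG Lys / AAG Lys — identical.
Nonsynonymous differences: 0 → same protein.

yes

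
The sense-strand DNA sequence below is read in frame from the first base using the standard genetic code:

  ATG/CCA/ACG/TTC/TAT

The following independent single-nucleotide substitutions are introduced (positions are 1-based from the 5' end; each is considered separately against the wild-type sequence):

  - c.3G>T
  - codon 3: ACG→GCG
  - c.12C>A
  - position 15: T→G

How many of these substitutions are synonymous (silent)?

Codon 1: ATG (Met) → ATT (Ile) — missense.
Codon 3: ACG (Thr) → GCG (Ala) — missense.
Codon 4: TTC (Phe) → TTA (Leu) — missense.
Codon 5: TAT (Tyr) → TAG (Stop) — nonsense.
Synonymous: 0 of 4.

0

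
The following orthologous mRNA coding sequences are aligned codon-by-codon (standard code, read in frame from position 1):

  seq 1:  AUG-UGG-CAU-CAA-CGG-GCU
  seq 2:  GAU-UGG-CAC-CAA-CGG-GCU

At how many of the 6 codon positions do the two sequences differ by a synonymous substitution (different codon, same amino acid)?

Codon 1: AUG Met / GAU Asp — nonsynonymous.
Codon 2: UGG Trp / UGG Trp — identical.
Codon 3: CAU His / CAC His — synonymous.
Codon 4: CAA Gln / CAA Gln — identical.
Codon 5: CGG Arg / CGG Arg — identical.
Codon 6: GCU Ala / GCU Ala — identical.
Synonymous differences: 1.

1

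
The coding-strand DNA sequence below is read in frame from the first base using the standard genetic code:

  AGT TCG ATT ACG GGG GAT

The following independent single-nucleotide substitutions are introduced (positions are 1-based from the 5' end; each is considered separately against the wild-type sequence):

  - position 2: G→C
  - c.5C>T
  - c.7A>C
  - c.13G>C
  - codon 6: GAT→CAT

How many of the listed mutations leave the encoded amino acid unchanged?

Codon 1: AGT (Ser) → ACT (Thr) — missense.
Codon 2: TCG (Ser) → TTG (Leu) — missense.
Codon 3: ATT (Ile) → CTT (Leu) — missense.
Codon 5: GGG (Gly) → CGG (Arg) — missense.
Codon 6: GAT (Asp) → CAT (His) — missense.
Synonymous: 0 of 5.

0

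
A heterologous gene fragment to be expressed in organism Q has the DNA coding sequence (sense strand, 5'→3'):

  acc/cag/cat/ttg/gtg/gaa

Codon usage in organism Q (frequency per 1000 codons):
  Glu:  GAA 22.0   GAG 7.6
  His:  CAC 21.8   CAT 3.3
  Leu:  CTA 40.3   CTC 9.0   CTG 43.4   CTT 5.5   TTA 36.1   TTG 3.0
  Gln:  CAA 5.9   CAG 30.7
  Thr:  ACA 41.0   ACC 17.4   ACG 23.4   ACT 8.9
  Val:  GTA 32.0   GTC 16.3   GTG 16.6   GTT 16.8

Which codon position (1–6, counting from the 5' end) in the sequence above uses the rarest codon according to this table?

4

Codon 1 ACC (Thr): 17.4 per 1000.
Codon 2 CAG (Gln): 30.7 per 1000.
Codon 3 CAT (His): 3.3 per 1000.
Codon 4 TTG (Leu): 3.0 per 1000.
Codon 5 GTG (Val): 16.6 per 1000.
Codon 6 GAA (Glu): 22.0 per 1000.
Lowest frequency is 3.0 at codon 4.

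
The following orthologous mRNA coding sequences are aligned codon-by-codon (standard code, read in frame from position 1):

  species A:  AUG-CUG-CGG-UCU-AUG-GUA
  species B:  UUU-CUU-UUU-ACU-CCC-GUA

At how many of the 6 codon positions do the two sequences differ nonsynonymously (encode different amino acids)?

4

Codon 1: AUG Met / UUU Phe — nonsynonymous.
Codon 2: CUG Leu / CUU Leu — synonymous.
Codon 3: CGG Arg / UUU Phe — nonsynonymous.
Codon 4: UCU Ser / ACU Thr — nonsynonymous.
Codon 5: AUG Met / CCC Pro — nonsynonymous.
Codon 6: GUA Val / GUA Val — identical.
Nonsynonymous differences: 4.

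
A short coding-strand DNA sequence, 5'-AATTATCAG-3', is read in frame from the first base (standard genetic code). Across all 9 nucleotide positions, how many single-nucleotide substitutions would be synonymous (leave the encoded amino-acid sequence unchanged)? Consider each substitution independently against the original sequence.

3

Codon 1 (AAT, Asn): 1 synonymous substitution.
Codon 2 (TAT, Tyr): 1 synonymous substitution.
Codon 3 (CAG, Gln): 1 synonymous substitution.
Total: 1 + 1 + 1 = 3.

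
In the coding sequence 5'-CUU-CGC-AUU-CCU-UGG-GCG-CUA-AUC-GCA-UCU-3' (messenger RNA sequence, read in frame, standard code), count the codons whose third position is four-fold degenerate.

7

Codon 1 CUU (Leu): third position 4-fold.
Codon 2 CGC (Arg): third position 4-fold.
Codon 3 AUU (Ile): third position 3-fold.
Codon 4 CCU (Pro): third position 4-fold.
Codon 5 UGG (Trp): third position 1-fold.
Codon 6 GCG (Ala): third position 4-fold.
Codon 7 CUA (Leu): third position 4-fold.
Codon 8 AUC (Ile): third position 3-fold.
Codon 9 GCA (Ala): third position 4-fold.
Codon 10 UCU (Ser): third position 4-fold.
Four-fold degenerate third positions: 7.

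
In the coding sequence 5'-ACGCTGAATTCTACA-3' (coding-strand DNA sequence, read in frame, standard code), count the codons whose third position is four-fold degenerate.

Codon 1 ACG (Thr): third position 4-fold.
Codon 2 CTG (Leu): third position 4-fold.
Codon 3 AAT (Asn): third position 2-fold.
Codon 4 TCT (Ser): third position 4-fold.
Codon 5 ACA (Thr): third position 4-fold.
Four-fold degenerate third positions: 4.

4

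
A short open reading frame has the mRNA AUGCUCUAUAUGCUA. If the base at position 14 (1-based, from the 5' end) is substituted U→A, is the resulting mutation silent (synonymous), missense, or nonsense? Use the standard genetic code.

missense

Position 14 falls in codon 5: CUA → Leu.
After the substitution the codon is CAA → Gln.
Leu ≠ Gln, so this is a missense mutation.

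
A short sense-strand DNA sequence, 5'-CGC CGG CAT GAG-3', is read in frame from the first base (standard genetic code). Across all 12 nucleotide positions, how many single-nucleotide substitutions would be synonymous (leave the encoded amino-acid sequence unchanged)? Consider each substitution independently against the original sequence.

9

Codon 1 (CGC, Arg): 3 synonymous substitutions.
Codon 2 (CGG, Arg): 4 synonymous substitutions.
Codon 3 (CAT, His): 1 synonymous substitution.
Codon 4 (GAG, Glu): 1 synonymous substitution.
Total: 3 + 4 + 1 + 1 = 9.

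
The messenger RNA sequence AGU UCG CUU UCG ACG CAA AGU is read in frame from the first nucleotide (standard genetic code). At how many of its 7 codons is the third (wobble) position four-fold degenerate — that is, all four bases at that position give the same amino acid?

Codon 1 AGU (Ser): third position 2-fold.
Codon 2 UCG (Ser): third position 4-fold.
Codon 3 CUU (Leu): third position 4-fold.
Codon 4 UCG (Ser): third position 4-fold.
Codon 5 ACG (Thr): third position 4-fold.
Codon 6 CAA (Gln): third position 2-fold.
Codon 7 AGU (Ser): third position 2-fold.
Four-fold degenerate third positions: 4.

4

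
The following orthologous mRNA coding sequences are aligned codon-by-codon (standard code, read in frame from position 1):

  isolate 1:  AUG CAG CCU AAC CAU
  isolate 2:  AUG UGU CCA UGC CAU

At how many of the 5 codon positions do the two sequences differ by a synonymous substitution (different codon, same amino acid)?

1

Codon 1: AUG Met / AUG Met — identical.
Codon 2: CAG Gln / UGU Cys — nonsynonymous.
Codon 3: CCU Pro / CCA Pro — synonymous.
Codon 4: AAC Asn / UGC Cys — nonsynonymous.
Codon 5: CAU His / CAU His — identical.
Synonymous differences: 1.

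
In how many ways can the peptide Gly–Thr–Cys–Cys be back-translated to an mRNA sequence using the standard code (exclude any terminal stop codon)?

Gly: 4 codons.
Thr: 4 codons.
Cys: 2 codons.
Cys: 2 codons.
4 × 4 × 2 × 2 = 64.

64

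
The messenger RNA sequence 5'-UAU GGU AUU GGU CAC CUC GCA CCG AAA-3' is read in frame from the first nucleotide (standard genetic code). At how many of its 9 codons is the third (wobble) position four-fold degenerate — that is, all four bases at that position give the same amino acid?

Codon 1 UAU (Tyr): third position 2-fold.
Codon 2 GGU (Gly): third position 4-fold.
Codon 3 AUU (Ile): third position 3-fold.
Codon 4 GGU (Gly): third position 4-fold.
Codon 5 CAC (His): third position 2-fold.
Codon 6 CUC (Leu): third position 4-fold.
Codon 7 GCA (Ala): third position 4-fold.
Codon 8 CCG (Pro): third position 4-fold.
Codon 9 AAA (Lys): third position 2-fold.
Four-fold degenerate third positions: 5.

5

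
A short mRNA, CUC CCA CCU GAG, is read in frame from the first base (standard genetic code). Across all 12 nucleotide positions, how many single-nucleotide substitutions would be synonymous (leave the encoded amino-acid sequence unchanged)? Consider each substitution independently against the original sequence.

10

Codon 1 (CUC, Leu): 3 synonymous substitutions.
Codon 2 (CCA, Pro): 3 synonymous substitutions.
Codon 3 (CCU, Pro): 3 synonymous substitutions.
Codon 4 (GAG, Glu): 1 synonymous substitution.
Total: 3 + 3 + 3 + 1 = 10.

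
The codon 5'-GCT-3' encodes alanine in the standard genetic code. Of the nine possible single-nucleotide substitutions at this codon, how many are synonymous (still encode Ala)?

Position 1: none → 0 synonymous.
Position 2: none → 0 synonymous.
Position 3: GCC, GCA, GCG → 3 synonymous.
Total: 0 + 0 + 3 = 3.

3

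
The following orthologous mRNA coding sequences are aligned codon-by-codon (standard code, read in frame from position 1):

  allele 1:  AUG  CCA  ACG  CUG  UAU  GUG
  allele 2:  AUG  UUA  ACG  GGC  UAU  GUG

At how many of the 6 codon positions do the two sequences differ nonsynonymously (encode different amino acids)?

Codon 1: AUG Met / AUG Met — identical.
Codon 2: CCA Pro / UUA Leu — nonsynonymous.
Codon 3: ACG Thr / ACG Thr — identical.
Codon 4: CUG Leu / GGC Gly — nonsynonymous.
Codon 5: UAU Tyr / UAU Tyr — identical.
Codon 6: GUG Val / GUG Val — identical.
Nonsynonymous differences: 2.

2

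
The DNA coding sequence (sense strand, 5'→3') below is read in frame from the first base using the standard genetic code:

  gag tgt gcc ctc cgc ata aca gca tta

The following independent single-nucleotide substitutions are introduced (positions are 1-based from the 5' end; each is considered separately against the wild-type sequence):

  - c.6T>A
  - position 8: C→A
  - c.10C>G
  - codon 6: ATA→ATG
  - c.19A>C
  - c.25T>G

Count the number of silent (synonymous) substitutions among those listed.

Codon 2: TGT (Cys) → TGA (Stop) — nonsense.
Codon 3: GCC (Ala) → GAC (Asp) — missense.
Codon 4: CTC (Leu) → GTC (Val) — missense.
Codon 6: ATA (Ile) → ATG (Met) — missense.
Codon 7: ACA (Thr) → CCA (Pro) — missense.
Codon 9: TTA (Leu) → GTA (Val) — missense.
Synonymous: 0 of 6.

0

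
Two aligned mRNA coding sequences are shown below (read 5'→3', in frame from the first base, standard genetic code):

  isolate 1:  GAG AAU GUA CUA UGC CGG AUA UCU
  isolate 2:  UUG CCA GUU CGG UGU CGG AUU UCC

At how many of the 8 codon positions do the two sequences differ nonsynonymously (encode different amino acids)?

3

Codon 1: GAG Glu / UUG Leu — nonsynonymous.
Codon 2: AAU Asn / CCA Pro — nonsynonymous.
Codon 3: GUA Val / GUU Val — synonymous.
Codon 4: CUA Leu / CGG Arg — nonsynonymous.
Codon 5: UGC Cys / UGU Cys — synonymous.
Codon 6: CGG Arg / CGG Arg — identical.
Codon 7: AUA Ile / AUU Ile — synonymous.
Codon 8: UCU Ser / UCC Ser — synonymous.
Nonsynonymous differences: 3.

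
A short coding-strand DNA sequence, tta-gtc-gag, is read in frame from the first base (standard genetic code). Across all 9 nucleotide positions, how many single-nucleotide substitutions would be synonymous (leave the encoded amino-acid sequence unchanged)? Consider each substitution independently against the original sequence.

6

Codon 1 (TTA, Leu): 2 synonymous substitutions.
Codon 2 (GTC, Val): 3 synonymous substitutions.
Codon 3 (GAG, Glu): 1 synonymous substitution.
Total: 2 + 3 + 1 = 6.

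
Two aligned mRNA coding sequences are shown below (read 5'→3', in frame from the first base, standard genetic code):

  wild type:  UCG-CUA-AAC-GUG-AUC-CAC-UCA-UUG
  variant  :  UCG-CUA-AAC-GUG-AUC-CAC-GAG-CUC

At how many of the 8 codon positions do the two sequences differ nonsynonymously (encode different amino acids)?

1

Codon 1: UCG Ser / UCG Ser — identical.
Codon 2: CUA Leu / CUA Leu — identical.
Codon 3: AAC Asn / AAC Asn — identical.
Codon 4: GUG Val / GUG Val — identical.
Codon 5: AUC Ile / AUC Ile — identical.
Codon 6: CAC His / CAC His — identical.
Codon 7: UCA Ser / GAG Glu — nonsynonymous.
Codon 8: UUG Leu / CUC Leu — synonymous.
Nonsynonymous differences: 1.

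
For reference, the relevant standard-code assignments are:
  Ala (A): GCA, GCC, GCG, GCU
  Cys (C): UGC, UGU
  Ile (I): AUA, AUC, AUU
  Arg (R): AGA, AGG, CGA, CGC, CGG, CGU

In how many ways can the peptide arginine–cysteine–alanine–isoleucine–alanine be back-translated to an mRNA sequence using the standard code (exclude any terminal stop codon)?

Arg: 6 codons.
Cys: 2 codons.
Ala: 4 codons.
Ile: 3 codons.
Ala: 4 codons.
6 × 2 × 4 × 3 × 4 = 576.

576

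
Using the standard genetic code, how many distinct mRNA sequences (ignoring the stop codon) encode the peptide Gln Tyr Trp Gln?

Gln: 2 codons.
Tyr: 2 codons.
Trp: 1 codon.
Gln: 2 codons.
2 × 2 × 1 × 2 = 8.

8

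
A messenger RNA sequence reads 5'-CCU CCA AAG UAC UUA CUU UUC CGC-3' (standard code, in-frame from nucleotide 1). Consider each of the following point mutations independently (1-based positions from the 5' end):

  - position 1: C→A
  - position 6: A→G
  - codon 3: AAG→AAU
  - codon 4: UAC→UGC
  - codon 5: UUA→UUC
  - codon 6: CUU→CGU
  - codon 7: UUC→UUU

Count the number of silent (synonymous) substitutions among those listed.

2

Codon 1: CCU (Pro) → ACU (Thr) — missense.
Codon 2: CCA (Pro) → CCG (Pro) — synonymous.
Codon 3: AAG (Lys) → AAU (Asn) — missense.
Codon 4: UAC (Tyr) → UGC (Cys) — missense.
Codon 5: UUA (Leu) → UUC (Phe) — missense.
Codon 6: CUU (Leu) → CGU (Arg) — missense.
Codon 7: UUC (Phe) → UUU (Phe) — synonymous.
Synonymous: 2 of 7.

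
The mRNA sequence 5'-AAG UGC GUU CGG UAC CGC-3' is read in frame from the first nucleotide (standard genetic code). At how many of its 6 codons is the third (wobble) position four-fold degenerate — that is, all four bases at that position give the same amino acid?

Codon 1 AAG (Lys): third position 2-fold.
Codon 2 UGC (Cys): third position 2-fold.
Codon 3 GUU (Val): third position 4-fold.
Codon 4 CGG (Arg): third position 4-fold.
Codon 5 UAC (Tyr): third position 2-fold.
Codon 6 CGC (Arg): third position 4-fold.
Four-fold degenerate third positions: 3.

3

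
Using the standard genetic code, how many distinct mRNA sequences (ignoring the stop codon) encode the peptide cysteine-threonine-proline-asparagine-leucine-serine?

2304

Cys: 2 codons.
Thr: 4 codons.
Pro: 4 codons.
Asn: 2 codons.
Leu: 6 codons.
Ser: 6 codons.
2 × 4 × 4 × 2 × 6 × 6 = 2304.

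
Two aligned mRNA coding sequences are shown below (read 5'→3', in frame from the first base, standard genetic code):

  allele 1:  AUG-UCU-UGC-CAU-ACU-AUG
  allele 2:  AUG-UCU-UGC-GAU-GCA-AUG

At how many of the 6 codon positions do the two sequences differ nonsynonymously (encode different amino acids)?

2

Codon 1: AUG Met / AUG Met — identical.
Codon 2: UCU Ser / UCU Ser — identical.
Codon 3: UGC Cys / UGC Cys — identical.
Codon 4: CAU His / GAU Asp — nonsynonymous.
Codon 5: ACU Thr / GCA Ala — nonsynonymous.
Codon 6: AUG Met / AUG Met — identical.
Nonsynonymous differences: 2.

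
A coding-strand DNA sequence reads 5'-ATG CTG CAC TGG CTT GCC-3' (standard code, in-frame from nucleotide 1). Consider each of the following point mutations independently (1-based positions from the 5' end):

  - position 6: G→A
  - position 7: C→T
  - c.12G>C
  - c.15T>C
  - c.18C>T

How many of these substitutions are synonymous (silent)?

3

Codon 2: CTG (Leu) → CTA (Leu) — synonymous.
Codon 3: CAC (His) → TAC (Tyr) — missense.
Codon 4: TGG (Trp) → TGC (Cys) — missense.
Codon 5: CTT (Leu) → CTC (Leu) — synonymous.
Codon 6: GCC (Ala) → GCT (Ala) — synonymous.
Synonymous: 3 of 5.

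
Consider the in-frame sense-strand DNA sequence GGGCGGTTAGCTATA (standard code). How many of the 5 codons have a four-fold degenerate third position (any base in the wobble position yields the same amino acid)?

Codon 1 GGG (Gly): third position 4-fold.
Codon 2 CGG (Arg): third position 4-fold.
Codon 3 TTA (Leu): third position 2-fold.
Codon 4 GCT (Ala): third position 4-fold.
Codon 5 ATA (Ile): third position 3-fold.
Four-fold degenerate third positions: 3.

3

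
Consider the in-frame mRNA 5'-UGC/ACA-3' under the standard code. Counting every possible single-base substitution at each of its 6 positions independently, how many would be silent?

Codon 1 (UGC, Cys): 1 synonymous substitution.
Codon 2 (ACA, Thr): 3 synonymous substitutions.
Total: 1 + 3 = 4.

4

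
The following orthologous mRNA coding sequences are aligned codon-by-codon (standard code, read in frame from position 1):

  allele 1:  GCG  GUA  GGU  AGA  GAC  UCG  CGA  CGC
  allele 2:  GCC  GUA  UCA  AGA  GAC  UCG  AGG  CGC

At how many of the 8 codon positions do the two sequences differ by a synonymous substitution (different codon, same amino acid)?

2

Codon 1: GCG Ala / GCC Ala — synonymous.
Codon 2: GUA Val / GUA Val — identical.
Codon 3: GGU Gly / UCA Ser — nonsynonymous.
Codon 4: AGA Arg / AGA Arg — identical.
Codon 5: GAC Asp / GAC Asp — identical.
Codon 6: UCG Ser / UCG Ser — identical.
Codon 7: CGA Arg / AGG Arg — synonymous.
Codon 8: CGC Arg / CGC Arg — identical.
Synonymous differences: 2.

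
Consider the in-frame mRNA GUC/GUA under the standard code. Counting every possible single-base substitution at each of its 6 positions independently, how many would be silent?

6

Codon 1 (GUC, Val): 3 synonymous substitutions.
Codon 2 (GUA, Val): 3 synonymous substitutions.
Total: 3 + 3 = 6.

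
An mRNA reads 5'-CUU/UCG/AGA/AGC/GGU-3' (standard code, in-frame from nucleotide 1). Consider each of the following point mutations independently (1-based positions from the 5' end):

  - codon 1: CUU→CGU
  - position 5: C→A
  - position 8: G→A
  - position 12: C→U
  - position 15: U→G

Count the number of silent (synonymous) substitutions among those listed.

2

Codon 1: CUU (Leu) → CGU (Arg) — missense.
Codon 2: UCG (Ser) → UAG (Stop) — nonsense.
Codon 3: AGA (Arg) → AAA (Lys) — missense.
Codon 4: AGC (Ser) → AGU (Ser) — synonymous.
Codon 5: GGU (Gly) → GGG (Gly) — synonymous.
Synonymous: 2 of 5.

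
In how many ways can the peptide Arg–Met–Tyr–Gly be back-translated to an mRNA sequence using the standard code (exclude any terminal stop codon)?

48

Arg: 6 codons.
Met: 1 codon.
Tyr: 2 codons.
Gly: 4 codons.
6 × 1 × 2 × 4 = 48.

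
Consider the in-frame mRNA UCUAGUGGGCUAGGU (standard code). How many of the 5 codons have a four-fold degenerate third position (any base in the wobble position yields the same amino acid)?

4

Codon 1 UCU (Ser): third position 4-fold.
Codon 2 AGU (Ser): third position 2-fold.
Codon 3 GGG (Gly): third position 4-fold.
Codon 4 CUA (Leu): third position 4-fold.
Codon 5 GGU (Gly): third position 4-fold.
Four-fold degenerate third positions: 4.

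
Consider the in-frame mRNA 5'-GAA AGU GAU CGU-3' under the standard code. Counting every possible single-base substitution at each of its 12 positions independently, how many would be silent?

Codon 1 (GAA, Glu): 1 synonymous substitution.
Codon 2 (AGU, Ser): 1 synonymous substitution.
Codon 3 (GAU, Asp): 1 synonymous substitution.
Codon 4 (CGU, Arg): 3 synonymous substitutions.
Total: 1 + 1 + 1 + 3 = 6.

6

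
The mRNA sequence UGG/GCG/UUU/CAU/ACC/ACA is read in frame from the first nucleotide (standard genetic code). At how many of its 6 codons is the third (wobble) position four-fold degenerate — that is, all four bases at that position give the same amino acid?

Codon 1 UGG (Trp): third position 1-fold.
Codon 2 GCG (Ala): third position 4-fold.
Codon 3 UUU (Phe): third position 2-fold.
Codon 4 CAU (His): third position 2-fold.
Codon 5 ACC (Thr): third position 4-fold.
Codon 6 ACA (Thr): third position 4-fold.
Four-fold degenerate third positions: 3.

3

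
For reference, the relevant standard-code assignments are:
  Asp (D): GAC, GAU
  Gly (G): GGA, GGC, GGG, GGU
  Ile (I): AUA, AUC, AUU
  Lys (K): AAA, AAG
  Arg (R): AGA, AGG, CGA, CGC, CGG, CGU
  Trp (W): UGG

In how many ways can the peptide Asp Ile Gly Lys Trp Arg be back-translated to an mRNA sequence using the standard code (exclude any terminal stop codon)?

288

Asp: 2 codons.
Ile: 3 codons.
Gly: 4 codons.
Lys: 2 codons.
Trp: 1 codon.
Arg: 6 codons.
2 × 3 × 4 × 2 × 1 × 6 = 288.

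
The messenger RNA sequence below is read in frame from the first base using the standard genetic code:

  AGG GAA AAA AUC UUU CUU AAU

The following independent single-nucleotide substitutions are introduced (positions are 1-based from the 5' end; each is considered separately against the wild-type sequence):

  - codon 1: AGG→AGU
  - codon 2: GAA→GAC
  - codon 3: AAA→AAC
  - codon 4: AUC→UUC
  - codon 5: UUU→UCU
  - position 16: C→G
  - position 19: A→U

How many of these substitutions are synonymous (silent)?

0

Codon 1: AGG (Arg) → AGU (Ser) — missense.
Codon 2: GAA (Glu) → GAC (Asp) — missense.
Codon 3: AAA (Lys) → AAC (Asn) — missense.
Codon 4: AUC (Ile) → UUC (Phe) — missense.
Codon 5: UUU (Phe) → UCU (Ser) — missense.
Codon 6: CUU (Leu) → GUU (Val) — missense.
Codon 7: AAU (Asn) → UAU (Tyr) — missense.
Synonymous: 0 of 7.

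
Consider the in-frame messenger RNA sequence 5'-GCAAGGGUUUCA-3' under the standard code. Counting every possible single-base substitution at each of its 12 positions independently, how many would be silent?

11

Codon 1 (GCA, Ala): 3 synonymous substitutions.
Codon 2 (AGG, Arg): 2 synonymous substitutions.
Codon 3 (GUU, Val): 3 synonymous substitutions.
Codon 4 (UCA, Ser): 3 synonymous substitutions.
Total: 3 + 2 + 3 + 3 = 11.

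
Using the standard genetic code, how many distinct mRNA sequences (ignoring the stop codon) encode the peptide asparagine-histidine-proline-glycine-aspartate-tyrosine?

Asn: 2 codons.
His: 2 codons.
Pro: 4 codons.
Gly: 4 codons.
Asp: 2 codons.
Tyr: 2 codons.
2 × 2 × 4 × 4 × 2 × 2 = 256.

256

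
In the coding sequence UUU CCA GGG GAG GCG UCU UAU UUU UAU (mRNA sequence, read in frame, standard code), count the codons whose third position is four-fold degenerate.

Codon 1 UUU (Phe): third position 2-fold.
Codon 2 CCA (Pro): third position 4-fold.
Codon 3 GGG (Gly): third position 4-fold.
Codon 4 GAG (Glu): third position 2-fold.
Codon 5 GCG (Ala): third position 4-fold.
Codon 6 UCU (Ser): third position 4-fold.
Codon 7 UAU (Tyr): third position 2-fold.
Codon 8 UUU (Phe): third position 2-fold.
Codon 9 UAU (Tyr): third position 2-fold.
Four-fold degenerate third positions: 4.

4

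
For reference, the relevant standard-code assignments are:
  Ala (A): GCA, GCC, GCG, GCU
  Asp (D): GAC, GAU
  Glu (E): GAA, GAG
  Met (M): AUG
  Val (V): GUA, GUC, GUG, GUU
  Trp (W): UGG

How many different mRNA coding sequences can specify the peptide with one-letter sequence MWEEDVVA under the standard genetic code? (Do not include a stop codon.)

Met: 1 codon.
Trp: 1 codon.
Glu: 2 codons.
Glu: 2 codons.
Asp: 2 codons.
Val: 4 codons.
Val: 4 codons.
Ala: 4 codons.
1 × 1 × 2 × 2 × 2 × 4 × 4 × 4 = 512.

512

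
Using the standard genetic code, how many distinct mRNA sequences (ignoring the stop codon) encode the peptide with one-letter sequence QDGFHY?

128

Gln: 2 codons.
Asp: 2 codons.
Gly: 4 codons.
Phe: 2 codons.
His: 2 codons.
Tyr: 2 codons.
2 × 2 × 4 × 2 × 2 × 2 = 128.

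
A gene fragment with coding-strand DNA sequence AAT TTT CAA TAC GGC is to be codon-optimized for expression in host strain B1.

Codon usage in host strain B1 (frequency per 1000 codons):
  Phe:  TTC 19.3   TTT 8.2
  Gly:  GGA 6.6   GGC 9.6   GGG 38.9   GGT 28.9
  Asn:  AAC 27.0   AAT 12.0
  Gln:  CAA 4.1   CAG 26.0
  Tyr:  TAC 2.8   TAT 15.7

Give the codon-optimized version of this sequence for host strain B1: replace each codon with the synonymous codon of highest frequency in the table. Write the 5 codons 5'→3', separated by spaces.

Codon 1 (Asn): best is AAC at 27.0.
Codon 2 (Phe): best is TTC at 19.3.
Codon 3 (Gln): best is CAG at 26.0.
Codon 4 (Tyr): best is TAT at 15.7.
Codon 5 (Gly): best is GGG at 38.9.

AAC TTC CAG TAT GGG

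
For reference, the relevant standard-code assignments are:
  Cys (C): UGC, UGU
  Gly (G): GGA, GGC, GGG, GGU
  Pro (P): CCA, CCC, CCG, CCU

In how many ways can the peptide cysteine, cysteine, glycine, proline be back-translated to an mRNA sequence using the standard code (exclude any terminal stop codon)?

Cys: 2 codons.
Cys: 2 codons.
Gly: 4 codons.
Pro: 4 codons.
2 × 2 × 4 × 4 = 64.

64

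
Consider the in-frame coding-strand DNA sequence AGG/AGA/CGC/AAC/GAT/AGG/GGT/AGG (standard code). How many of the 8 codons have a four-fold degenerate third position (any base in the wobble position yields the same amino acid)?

Codon 1 AGG (Arg): third position 2-fold.
Codon 2 AGA (Arg): third position 2-fold.
Codon 3 CGC (Arg): third position 4-fold.
Codon 4 AAC (Asn): third position 2-fold.
Codon 5 GAT (Asp): third position 2-fold.
Codon 6 AGG (Arg): third position 2-fold.
Codon 7 GGT (Gly): third position 4-fold.
Codon 8 AGG (Arg): third position 2-fold.
Four-fold degenerate third positions: 2.

2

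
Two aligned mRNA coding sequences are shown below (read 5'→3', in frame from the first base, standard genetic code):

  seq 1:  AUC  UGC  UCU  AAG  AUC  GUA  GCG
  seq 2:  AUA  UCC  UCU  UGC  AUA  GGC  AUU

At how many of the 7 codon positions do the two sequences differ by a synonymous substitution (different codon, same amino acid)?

2

Codon 1: AUC Ile / AUA Ile — synonymous.
Codon 2: UGC Cys / UCC Ser — nonsynonymous.
Codon 3: UCU Ser / UCU Ser — identical.
Codon 4: AAG Lys / UGC Cys — nonsynonymous.
Codon 5: AUC Ile / AUA Ile — synonymous.
Codon 6: GUA Val / GGC Gly — nonsynonymous.
Codon 7: GCG Ala / AUU Ile — nonsynonymous.
Synonymous differences: 2.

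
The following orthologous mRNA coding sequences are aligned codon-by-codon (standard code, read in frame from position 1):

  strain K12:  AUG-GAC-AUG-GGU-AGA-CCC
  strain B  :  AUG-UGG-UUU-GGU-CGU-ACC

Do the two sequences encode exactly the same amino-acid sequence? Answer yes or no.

no

Codon 1: AUG Met / AUG Met — identical.
Codon 2: GAC Asp / UGG Trp — nonsynonymous.
Codon 3: AUG Met / UUU Phe — nonsynonymous.
Codon 4: GGU Gly / GGU Gly — identical.
Codon 5: AGA Arg / CGU Arg — synonymous.
Codon 6: CCC Pro / ACC Thr — nonsynonymous.
Nonsynonymous differences: 3 → different protein.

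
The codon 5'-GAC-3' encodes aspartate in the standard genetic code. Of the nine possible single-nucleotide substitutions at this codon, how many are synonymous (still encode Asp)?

Position 1: none → 0 synonymous.
Position 2: none → 0 synonymous.
Position 3: GAU → 1 synonymous.
Total: 0 + 0 + 1 = 1.

1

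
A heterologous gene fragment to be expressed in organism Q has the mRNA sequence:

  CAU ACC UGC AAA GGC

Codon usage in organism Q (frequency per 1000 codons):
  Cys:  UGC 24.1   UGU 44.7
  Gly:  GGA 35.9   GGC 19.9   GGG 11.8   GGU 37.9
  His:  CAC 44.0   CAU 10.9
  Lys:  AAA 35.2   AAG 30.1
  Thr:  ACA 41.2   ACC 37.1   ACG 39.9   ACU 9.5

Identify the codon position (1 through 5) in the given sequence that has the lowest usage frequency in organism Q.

Codon 1 CAU (His): 10.9 per 1000.
Codon 2 ACC (Thr): 37.1 per 1000.
Codon 3 UGC (Cys): 24.1 per 1000.
Codon 4 AAA (Lys): 35.2 per 1000.
Codon 5 GGC (Gly): 19.9 per 1000.
Lowest frequency is 10.9 at codon 1.

1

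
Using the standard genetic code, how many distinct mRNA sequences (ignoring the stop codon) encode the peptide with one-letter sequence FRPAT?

Phe: 2 codons.
Arg: 6 codons.
Pro: 4 codons.
Ala: 4 codons.
Thr: 4 codons.
2 × 6 × 4 × 4 × 4 = 768.

768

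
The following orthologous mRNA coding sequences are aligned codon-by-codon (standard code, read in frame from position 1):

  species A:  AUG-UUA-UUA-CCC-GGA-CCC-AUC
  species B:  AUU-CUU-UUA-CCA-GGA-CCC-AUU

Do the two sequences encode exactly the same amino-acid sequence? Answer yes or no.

no

Codon 1: AUG Met / AUU Ile — nonsynonymous.
Codon 2: UUA Leu / CUU Leu — synonymous.
Codon 3: UUA Leu / UUA Leu — identical.
Codon 4: CCC Pro / CCA Pro — synonymous.
Codon 5: GGA Gly / GGA Gly — identical.
Codon 6: CCC Pro / CCC Pro — identical.
Codon 7: AUC Ile / AUU Ile — synonymous.
Nonsynonymous differences: 1 → different protein.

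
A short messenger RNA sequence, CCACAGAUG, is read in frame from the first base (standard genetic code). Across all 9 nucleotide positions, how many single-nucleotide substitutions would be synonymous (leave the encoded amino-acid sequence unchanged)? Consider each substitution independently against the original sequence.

4

Codon 1 (CCA, Pro): 3 synonymous substitutions.
Codon 2 (CAG, Gln): 1 synonymous substitution.
Codon 3 (AUG, Met): 0 synonymous substitutions.
Total: 3 + 1 + 0 = 4.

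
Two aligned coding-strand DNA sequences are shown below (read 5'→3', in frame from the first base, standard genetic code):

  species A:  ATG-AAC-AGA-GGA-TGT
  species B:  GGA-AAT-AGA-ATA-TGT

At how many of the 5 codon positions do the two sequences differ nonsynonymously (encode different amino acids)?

Codon 1: ATG Met / GGA Gly — nonsynonymous.
Codon 2: AAC Asn / AAT Asn — synonymous.
Codon 3: AGA Arg / AGA Arg — identical.
Codon 4: GGA Gly / ATA Ile — nonsynonymous.
Codon 5: TGT Cys / TGT Cys — identical.
Nonsynonymous differences: 2.

2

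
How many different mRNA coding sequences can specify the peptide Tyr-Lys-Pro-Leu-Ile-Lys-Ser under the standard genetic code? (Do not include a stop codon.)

Tyr: 2 codons.
Lys: 2 codons.
Pro: 4 codons.
Leu: 6 codons.
Ile: 3 codons.
Lys: 2 codons.
Ser: 6 codons.
2 × 2 × 4 × 6 × 3 × 2 × 6 = 3456.

3456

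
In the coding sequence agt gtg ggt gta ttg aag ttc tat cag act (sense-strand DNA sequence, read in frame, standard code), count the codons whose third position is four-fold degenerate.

Codon 1 AGT (Ser): third position 2-fold.
Codon 2 GTG (Val): third position 4-fold.
Codon 3 GGT (Gly): third position 4-fold.
Codon 4 GTA (Val): third position 4-fold.
Codon 5 TTG (Leu): third position 2-fold.
Codon 6 AAG (Lys): third position 2-fold.
Codon 7 TTC (Phe): third position 2-fold.
Codon 8 TAT (Tyr): third position 2-fold.
Codon 9 CAG (Gln): third position 2-fold.
Codon 10 ACT (Thr): third position 4-fold.
Four-fold degenerate third positions: 4.

4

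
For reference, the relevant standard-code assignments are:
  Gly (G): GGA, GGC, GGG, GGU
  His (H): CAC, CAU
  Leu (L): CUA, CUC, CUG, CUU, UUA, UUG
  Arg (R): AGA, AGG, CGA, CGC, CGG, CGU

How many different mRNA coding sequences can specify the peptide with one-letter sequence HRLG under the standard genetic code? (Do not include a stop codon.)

His: 2 codons.
Arg: 6 codons.
Leu: 6 codons.
Gly: 4 codons.
2 × 6 × 6 × 4 = 288.

288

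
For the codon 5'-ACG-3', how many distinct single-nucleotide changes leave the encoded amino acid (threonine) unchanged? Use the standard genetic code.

3

Position 1: none → 0 synonymous.
Position 2: none → 0 synonymous.
Position 3: ACU, ACC, ACA → 3 synonymous.
Total: 0 + 0 + 3 = 3.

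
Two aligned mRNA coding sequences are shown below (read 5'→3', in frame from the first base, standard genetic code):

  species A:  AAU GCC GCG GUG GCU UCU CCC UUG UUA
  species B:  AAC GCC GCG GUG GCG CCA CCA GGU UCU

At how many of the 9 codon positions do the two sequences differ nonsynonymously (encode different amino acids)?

3

Codon 1: AAU Asn / AAC Asn — synonymous.
Codon 2: GCC Ala / GCC Ala — identical.
Codon 3: GCG Ala / GCG Ala — identical.
Codon 4: GUG Val / GUG Val — identical.
Codon 5: GCU Ala / GCG Ala — synonymous.
Codon 6: UCU Ser / CCA Pro — nonsynonymous.
Codon 7: CCC Pro / CCA Pro — synonymous.
Codon 8: UUG Leu / GGU Gly — nonsynonymous.
Codon 9: UUA Leu / UCU Ser — nonsynonymous.
Nonsynonymous differences: 3.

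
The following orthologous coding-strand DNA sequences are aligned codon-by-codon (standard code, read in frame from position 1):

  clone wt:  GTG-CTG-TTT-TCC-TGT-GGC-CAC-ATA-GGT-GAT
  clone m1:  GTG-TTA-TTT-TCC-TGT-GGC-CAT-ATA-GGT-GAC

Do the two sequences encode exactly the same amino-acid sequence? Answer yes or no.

Codon 1: GTG Val / GTG Val — identical.
Codon 2: CTG Leu / TTA Leu — synonymous.
Codon 3: TTT Phe / TTT Phe — identical.
Codon 4: TCC Ser / TCC Ser — identical.
Codon 5: TGT Cys / TGT Cys — identical.
Codon 6: GGC Gly / GGC Gly — identical.
Codon 7: CAC His / CAT His — synonymous.
Codon 8: ATA Ile / ATA Ile — identical.
Codon 9: GGT Gly / GGT Gly — identical.
Codon 10: GAT Asp / GAC Asp — synonymous.
Nonsynonymous differences: 0 → same protein.

yes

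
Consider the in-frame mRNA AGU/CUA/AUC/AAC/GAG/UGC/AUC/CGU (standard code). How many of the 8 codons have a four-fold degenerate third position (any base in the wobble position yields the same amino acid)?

Codon 1 AGU (Ser): third position 2-fold.
Codon 2 CUA (Leu): third position 4-fold.
Codon 3 AUC (Ile): third position 3-fold.
Codon 4 AAC (Asn): third position 2-fold.
Codon 5 GAG (Glu): third position 2-fold.
Codon 6 UGC (Cys): third position 2-fold.
Codon 7 AUC (Ile): third position 3-fold.
Codon 8 CGU (Arg): third position 4-fold.
Four-fold degenerate third positions: 2.

2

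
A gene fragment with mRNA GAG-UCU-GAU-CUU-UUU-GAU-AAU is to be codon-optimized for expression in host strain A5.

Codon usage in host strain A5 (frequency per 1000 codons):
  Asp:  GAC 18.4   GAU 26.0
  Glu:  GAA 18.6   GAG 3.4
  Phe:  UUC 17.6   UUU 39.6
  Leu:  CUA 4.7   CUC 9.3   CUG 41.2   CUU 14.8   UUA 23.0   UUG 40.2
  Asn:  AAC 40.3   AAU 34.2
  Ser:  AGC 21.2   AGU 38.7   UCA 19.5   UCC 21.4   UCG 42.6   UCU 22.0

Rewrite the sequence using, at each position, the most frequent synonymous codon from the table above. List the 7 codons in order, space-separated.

Codon 1 (Glu): best is GAA at 18.6.
Codon 2 (Ser): best is UCG at 42.6.
Codon 3 (Asp): best is GAU at 26.0.
Codon 4 (Leu): best is CUG at 41.2.
Codon 5 (Phe): best is UUU at 39.6.
Codon 6 (Asp): best is GAU at 26.0.
Codon 7 (Asn): best is AAC at 40.3.

GAA UCG GAU CUG UUU GAU AAC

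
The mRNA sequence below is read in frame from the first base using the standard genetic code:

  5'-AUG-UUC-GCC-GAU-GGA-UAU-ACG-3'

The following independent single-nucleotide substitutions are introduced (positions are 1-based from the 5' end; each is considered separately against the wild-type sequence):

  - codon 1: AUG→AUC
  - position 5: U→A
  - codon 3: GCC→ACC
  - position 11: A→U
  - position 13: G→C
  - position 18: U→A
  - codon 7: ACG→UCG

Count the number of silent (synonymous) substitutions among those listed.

Codon 1: AUG (Met) → AUC (Ile) — missense.
Codon 2: UUC (Phe) → UAC (Tyr) — missense.
Codon 3: GCC (Ala) → ACC (Thr) — missense.
Codon 4: GAU (Asp) → GUU (Val) — missense.
Codon 5: GGA (Gly) → CGA (Arg) — missense.
Codon 6: UAU (Tyr) → UAA (Stop) — nonsense.
Codon 7: ACG (Thr) → UCG (Ser) — missense.
Synonymous: 0 of 7.

0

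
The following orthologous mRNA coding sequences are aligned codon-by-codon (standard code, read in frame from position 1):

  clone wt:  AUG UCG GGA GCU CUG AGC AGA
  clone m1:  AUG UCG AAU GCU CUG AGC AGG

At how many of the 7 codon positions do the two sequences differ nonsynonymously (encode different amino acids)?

Codon 1: AUG Met / AUG Met — identical.
Codon 2: UCG Ser / UCG Ser — identical.
Codon 3: GGA Gly / AAU Asn — nonsynonymous.
Codon 4: GCU Ala / GCU Ala — identical.
Codon 5: CUG Leu / CUG Leu — identical.
Codon 6: AGC Ser / AGC Ser — identical.
Codon 7: AGA Arg / AGG Arg — synonymous.
Nonsynonymous differences: 1.

1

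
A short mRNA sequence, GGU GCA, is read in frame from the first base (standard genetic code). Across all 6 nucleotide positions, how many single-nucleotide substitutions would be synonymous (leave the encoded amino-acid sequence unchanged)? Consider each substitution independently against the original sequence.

Codon 1 (GGU, Gly): 3 synonymous substitutions.
Codon 2 (GCA, Ala): 3 synonymous substitutions.
Total: 3 + 3 = 6.

6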